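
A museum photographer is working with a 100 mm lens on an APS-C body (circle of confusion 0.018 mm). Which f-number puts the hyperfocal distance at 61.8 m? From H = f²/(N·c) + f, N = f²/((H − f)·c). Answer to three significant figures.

Rearrange H = f²/(N·c) + f for N: N = f² / ((H − f)·c).
N = 100² / ((61800 − 100) × 0.018) = 10000 / 1111 ≈ 9.

f/9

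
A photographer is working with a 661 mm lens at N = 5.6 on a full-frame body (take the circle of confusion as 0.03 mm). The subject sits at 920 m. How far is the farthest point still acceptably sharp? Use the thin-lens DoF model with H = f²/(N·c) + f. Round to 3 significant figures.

1420 m

Hyperfocal distance H = f²/(N·c) + f = 661²/(5.6 × 0.03) + 661 = 436921/0.168 + 661 ≈ 2601381.2 mm ≈ 2601 m.
Far limit Df = s·(H − f)/(H − s) = 920000 × (2601381.2 − 661) / (2601381.2 − 920000) = 920000 × 2600720.2 / 1681381.2 ≈ 1423034 mm ≈ 1420 m.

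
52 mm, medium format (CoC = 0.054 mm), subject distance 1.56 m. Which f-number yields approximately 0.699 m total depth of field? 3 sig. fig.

f/7.10

Write h = H − f = f²/(N·c). The thin-lens limits are Dn = s·h/(h + (s−f)) and Df = s·h/(h − (s−f)), so DoF = Df − Dn = 2·s·(s−f)·h / (h² − (s−f)²).
That is a quadratic in h: DoF·h² − 2·s·(s−f)·h − DoF·(s−f)² = 0 ⇒ h = (s−f)·(s + √(s² + DoF²)) / DoF = 1508 × (1560 + √(1560² + 699²)) / 699 = 1508 × (1560 + 1709.44) / 699 ≈ 7053.4 mm.
Then N = f²/(c·h) = 52² / (0.054 × 7053.4) = 2704 / 380.88 ≈ 7.10.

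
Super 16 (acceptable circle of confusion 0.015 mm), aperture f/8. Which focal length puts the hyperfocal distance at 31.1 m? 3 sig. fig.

From H = f²/(N·c) + f, with f ≪ H: f ≈ √(H·N·c) = √(31100 × 8 × 0.015) = √3732.0 ≈ 61.09 mm.
Exact: f² + N·c·f − N·c·H = 0 ⇒ f = (−N·c + √((N·c)² + 4·N·c·H))/2 = (−0.12 + √14928)/2 ≈ 61.030 mm ≈ 61.0 mm.

61.0 mm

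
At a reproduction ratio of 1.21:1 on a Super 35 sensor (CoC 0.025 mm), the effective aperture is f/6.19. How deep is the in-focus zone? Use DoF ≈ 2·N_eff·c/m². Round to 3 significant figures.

0.211 mm

At magnification m, DoF ≈ 2·N_eff·c/m² = 2 × 6.19 × 0.025 / 1.21² = 0.3095 / 1.464 ≈ 0.211 mm.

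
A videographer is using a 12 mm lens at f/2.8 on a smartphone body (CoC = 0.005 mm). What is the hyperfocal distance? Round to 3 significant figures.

Hyperfocal distance H = f²/(N·c) + f = 12²/(2.8 × 0.005) + 12 = 144/0.014 + 12 ≈ 10297.7 mm ≈ 10.3 m.

10.3 m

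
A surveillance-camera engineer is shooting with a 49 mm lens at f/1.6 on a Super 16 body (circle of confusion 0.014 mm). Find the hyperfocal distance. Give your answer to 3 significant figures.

107 m

Hyperfocal distance H = f²/(N·c) + f = 49²/(1.6 × 0.014) + 49 = 2401/0.0224 + 49 ≈ 107236.5 mm ≈ 107 m.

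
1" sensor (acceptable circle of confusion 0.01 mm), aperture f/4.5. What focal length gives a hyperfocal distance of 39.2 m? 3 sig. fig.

42.0 mm

From H = f²/(N·c) + f, with f ≪ H: f ≈ √(H·N·c) = √(39200 × 4.5 × 0.01) = √1764.0 ≈ 42.00 mm.
The +f correction barely moves this — solving exactly, f² + N·c·f − N·c·H = 0 ⇒ f = (−N·c + √((N·c)² + 4·N·c·H))/2 = (−0.045 + √7056.0)/2 ≈ 41.978 mm, so f ≈ 42.0 mm.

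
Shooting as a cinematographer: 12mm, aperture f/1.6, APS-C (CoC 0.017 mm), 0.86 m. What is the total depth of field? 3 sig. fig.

283 mm

Hyperfocal distance H = f²/(N·c) + f = 12²/(1.6 × 0.017) + 12 = 144/0.0272 + 12 ≈ 5306.1 mm ≈ 5.306 m.
Near limit Dn = s·(H − f)/(H + s − 2f) = 860 × (5306.1 − 12) / (5306.1 + 860 − 2 × 12) = 860 × 5294.1 / 6142.1 ≈ 741.27 mm.
Far limit Df = s·(H − f)/(H − s) = 860 × (5306.1 − 12) / (5306.1 − 860) = 860 × 5294.1 / 4446.1 ≈ 1024.03 mm.
Depth of field = Df − Dn = 1024.03 − 741.27 ≈ 282.76 mm.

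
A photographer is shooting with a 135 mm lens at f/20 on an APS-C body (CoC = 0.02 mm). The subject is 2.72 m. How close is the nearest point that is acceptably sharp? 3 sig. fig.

Hyperfocal distance H = f²/(N·c) + f = 135²/(20 × 0.02) + 135 = 18225/0.4 + 135 ≈ 45697.5 mm ≈ 45.70 m.
Near limit Dn = s·(H − f)/(H + s − 2f) = 2720 × (45697.5 − 135) / (45697.5 + 2720 − 2 × 135) = 2720 × 45562.5 / 48147.5 ≈ 2574.0 mm ≈ 2.57 m.

2.57 m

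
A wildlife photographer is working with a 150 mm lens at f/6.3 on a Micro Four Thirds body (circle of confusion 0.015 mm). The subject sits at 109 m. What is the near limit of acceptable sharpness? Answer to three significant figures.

74.8 m

Hyperfocal distance H = f²/(N·c) + f = 150²/(6.3 × 0.015) + 150 = 22500/0.0945 + 150 ≈ 238245.2 mm ≈ 238.2 m.
Near limit Dn = s·(H − f)/(H + s − 2f) = 109000 × (238245.2 − 150) / (238245.2 + 109000 − 2 × 150) = 109000 × 238095.2 / 346945.2 ≈ 74803 mm ≈ 74.8 m.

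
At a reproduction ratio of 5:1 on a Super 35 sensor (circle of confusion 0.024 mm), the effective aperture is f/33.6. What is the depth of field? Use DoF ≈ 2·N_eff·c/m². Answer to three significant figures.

At magnification m, DoF ≈ 2·N_eff·c/m² = 2 × 33.6 × 0.024 / 5² = 1.613 / 25 ≈ 0.0645 mm.

0.0645 mm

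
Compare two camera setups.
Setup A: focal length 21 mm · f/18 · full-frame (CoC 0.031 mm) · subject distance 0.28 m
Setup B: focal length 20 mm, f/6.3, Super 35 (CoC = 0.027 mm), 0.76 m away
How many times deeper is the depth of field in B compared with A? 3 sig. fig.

Setup A: H = 21²/(18×0.031) + 21 ≈ 811.3 mm; DoF = Df − Dn = 416.49 − 210.89 ≈ 205.60 mm.
Setup B: H = 20²/(6.3×0.027) + 20 ≈ 2371.6 mm; DoF = Df − Dn = 1108.98 − 578.09 ≈ 530.89 mm.
Ratio = 530.89 / 205.60 ≈ 2.58.

2.58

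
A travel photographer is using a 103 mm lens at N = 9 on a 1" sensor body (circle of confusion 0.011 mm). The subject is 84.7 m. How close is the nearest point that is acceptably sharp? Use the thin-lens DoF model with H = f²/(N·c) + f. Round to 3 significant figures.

47.3 m

Hyperfocal distance H = f²/(N·c) + f = 103²/(9 × 0.011) + 103 = 10609/0.099 + 103 ≈ 107264.6 mm ≈ 107.3 m.
Near limit Dn = s·(H − f)/(H + s − 2f) = 84700 × (107264.6 − 103) / (107264.6 + 84700 − 2 × 103) = 84700 × 107161.6 / 191758.6 ≈ 47333 mm ≈ 47.3 m.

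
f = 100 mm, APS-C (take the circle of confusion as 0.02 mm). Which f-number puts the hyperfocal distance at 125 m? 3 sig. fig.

f/4

Rearrange H = f²/(N·c) + f for N: N = f² / ((H − f)·c).
N = 100² / ((125000 − 100) × 0.02) = 10000 / 2498 ≈ 4.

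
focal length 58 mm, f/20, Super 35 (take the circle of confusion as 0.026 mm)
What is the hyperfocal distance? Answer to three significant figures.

Hyperfocal distance H = f²/(N·c) + f = 58²/(20 × 0.026) + 58 = 3364/0.52 + 58 ≈ 6527.2 mm ≈ 6.53 m.

6.53 m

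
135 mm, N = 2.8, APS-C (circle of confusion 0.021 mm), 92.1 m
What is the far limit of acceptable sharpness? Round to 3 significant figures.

131 m

Hyperfocal distance H = f²/(N·c) + f = 135²/(2.8 × 0.021) + 135 = 18225/0.0588 + 135 ≈ 310084.0 mm ≈ 310.1 m.
Far limit Df = s·(H − f)/(H − s) = 92100 × (310084.0 − 135) / (310084.0 − 92100) = 92100 × 309949.0 / 217984.0 ≈ 130956 mm ≈ 131 m.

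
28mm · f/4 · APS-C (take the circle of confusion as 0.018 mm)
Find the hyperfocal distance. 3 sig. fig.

Hyperfocal distance H = f²/(N·c) + f = 28²/(4 × 0.018) + 28 = 784/0.072 + 28 ≈ 10916.9 mm ≈ 10.9 m.

10.9 m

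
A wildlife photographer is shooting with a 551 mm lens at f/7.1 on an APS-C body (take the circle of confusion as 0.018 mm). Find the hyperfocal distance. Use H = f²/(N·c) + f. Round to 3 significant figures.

2380 m

Hyperfocal distance H = f²/(N·c) + f = 551²/(7.1 × 0.018) + 551 = 303601/0.1278 + 551 ≈ 2376145.7 mm ≈ 2380 m.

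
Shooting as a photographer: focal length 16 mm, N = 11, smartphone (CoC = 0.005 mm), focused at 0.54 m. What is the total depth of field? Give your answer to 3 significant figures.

123 mm

Hyperfocal distance H = f²/(N·c) + f = 16²/(11 × 0.005) + 16 = 256/0.055 + 16 ≈ 4670.5 mm ≈ 4.671 m.
Near limit Dn = s·(H − f)/(H + s − 2f) = 540 × (4670.5 − 16) / (4670.5 + 540 − 2 × 16) = 540 × 4654.5 / 5178.5 ≈ 485.36 mm.
Far limit Df = s·(H − f)/(H − s) = 540 × (4670.5 − 16) / (4670.5 − 540) = 540 × 4654.5 / 4130.5 ≈ 608.50 mm.
Depth of field = Df − Dn = 608.50 − 485.36 ≈ 123.14 mm.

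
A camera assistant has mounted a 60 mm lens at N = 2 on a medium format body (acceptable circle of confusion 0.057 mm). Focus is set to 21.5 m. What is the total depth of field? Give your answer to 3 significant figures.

Hyperfocal distance H = f²/(N·c) + f = 60²/(2 × 0.057) + 60 = 3600/0.114 + 60 ≈ 31638.9 mm ≈ 31.64 m.
Near limit Dn = s·(H − f)/(H + s − 2f) = 21500 × (31638.9 − 60) / (31638.9 + 21500 − 2 × 60) = 21500 × 31578.9 / 53018.9 ≈ 12806 mm.
Far limit Df = s·(H − f)/(H − s) = 21500 × (31638.9 − 60) / (31638.9 − 21500) = 21500 × 31578.9 / 10138.9 ≈ 66964 mm.
Depth of field = Df − Dn = 66964 − 12806 ≈ 54158 mm ≈ 54.2 m.

54.2 m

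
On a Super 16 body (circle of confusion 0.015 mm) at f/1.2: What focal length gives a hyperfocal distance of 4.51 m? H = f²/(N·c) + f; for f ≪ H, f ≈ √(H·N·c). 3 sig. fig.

9.00 mm

From H = f²/(N·c) + f, with f ≪ H: f ≈ √(H·N·c) = √(4510 × 1.2 × 0.015) = √81.180 ≈ 9.010 mm.
Exact: f² + N·c·f − N·c·H = 0 ⇒ f = (−N·c + √((N·c)² + 4·N·c·H))/2 = (−0.018 + √324.72)/2 ≈ 9.0010 mm ≈ 9.00 mm.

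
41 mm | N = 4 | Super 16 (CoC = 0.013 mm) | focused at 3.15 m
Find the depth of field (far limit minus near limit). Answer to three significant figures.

0.612 m

Hyperfocal distance H = f²/(N·c) + f = 41²/(4 × 0.013) + 41 = 1681/0.052 + 41 ≈ 32367.9 mm ≈ 32.37 m.
Near limit Dn = s·(H − f)/(H + s − 2f) = 3150 × (32367.9 − 41) / (32367.9 + 3150 − 2 × 41) = 3150 × 32326.9 / 35435.9 ≈ 2873.63 mm.
Far limit Df = s·(H − f)/(H − s) = 3150 × (32367.9 − 41) / (32367.9 − 3150) = 3150 × 32326.9 / 29217.9 ≈ 3485.18 mm.
Depth of field = Df − Dn = 3485.18 − 2873.63 ≈ 611.55 mm ≈ 0.612 m.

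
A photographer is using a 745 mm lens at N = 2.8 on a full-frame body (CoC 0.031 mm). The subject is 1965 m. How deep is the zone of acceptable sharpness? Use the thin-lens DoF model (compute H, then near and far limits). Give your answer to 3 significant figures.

Hyperfocal distance H = f²/(N·c) + f = 745²/(2.8 × 0.031) + 745 = 555025/0.0868 + 745 ≈ 6395042.2 mm ≈ 6395 m.
Near limit Dn = s·(H − f)/(H + s − 2f) = 1965000 × (6395042.2 − 745) / (6395042.2 + 1965000 − 2 × 745) = 1965000 × 6394297.2 / 8358552.2 ≈ 1503226 mm.
Far limit Df = s·(H − f)/(H − s) = 1965000 × (6395042.2 − 745) / (6395042.2 − 1965000) = 1965000 × 6394297.2 / 4430042.2 ≈ 2836270 mm.
Depth of field = Df − Dn = 2836270 − 1503226 ≈ 1333044 mm ≈ 1330 m.

1330 m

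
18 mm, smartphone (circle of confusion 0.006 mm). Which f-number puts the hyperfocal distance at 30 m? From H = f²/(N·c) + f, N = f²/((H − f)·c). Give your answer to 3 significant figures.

Rearrange H = f²/(N·c) + f for N: N = f² / ((H − f)·c).
N = 18² / ((30000 − 18) × 0.006) = 324 / 179.9 ≈ 1.80.

f/1.80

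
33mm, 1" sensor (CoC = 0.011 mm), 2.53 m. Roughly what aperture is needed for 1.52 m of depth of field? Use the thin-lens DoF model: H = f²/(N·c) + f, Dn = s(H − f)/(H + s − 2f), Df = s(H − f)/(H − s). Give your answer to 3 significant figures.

Write h = H − f = f²/(N·c). The thin-lens limits are Dn = s·h/(h + (s−f)) and Df = s·h/(h − (s−f)), so DoF = Df − Dn = 2·s·(s−f)·h / (h² − (s−f)²).
That is a quadratic in h: DoF·h² − 2·s·(s−f)·h − DoF·(s−f)² = 0 ⇒ h = (s−f)·(s + √(s² + DoF²)) / DoF = 2497 × (2530 + √(2530² + 1520²)) / 1520 = 2497 × (2530 + 2951.49) / 1520 ≈ 9004.8 mm.
Then N = f²/(c·h) = 33² / (0.011 × 9004.8) = 1089 / 99.053 ≈ 11.

f/11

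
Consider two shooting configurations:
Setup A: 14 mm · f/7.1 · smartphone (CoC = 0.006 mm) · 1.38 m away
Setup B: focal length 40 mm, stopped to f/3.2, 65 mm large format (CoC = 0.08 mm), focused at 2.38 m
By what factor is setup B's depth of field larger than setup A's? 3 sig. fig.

Setup A: H = 14²/(7.1×0.006) + 14 ≈ 4614.9 mm; DoF = Df − Dn = 1962.73 − 1064.08 ≈ 898.65 mm.
Setup B: H = 40²/(3.2×0.08) + 40 ≈ 6290.0 mm; DoF = Df − Dn = 3804.3 − 1731.7 ≈ 2072.6 mm.
Ratio = 2072.6 / 898.65 ≈ 2.31.

2.31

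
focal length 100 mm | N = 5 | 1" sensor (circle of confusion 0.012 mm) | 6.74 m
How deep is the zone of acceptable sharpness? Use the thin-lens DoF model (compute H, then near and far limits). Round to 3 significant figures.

0.538 m

Hyperfocal distance H = f²/(N·c) + f = 100²/(5 × 0.012) + 100 = 10000/0.06 + 100 ≈ 166766.7 mm ≈ 166.8 m.
Near limit Dn = s·(H − f)/(H + s − 2f) = 6740 × (166766.7 − 100) / (166766.7 + 6740 − 2 × 100) = 6740 × 166666.7 / 173306.7 ≈ 6481.77 mm.
Far limit Df = s·(H − f)/(H − s) = 6740 × (166766.7 − 100) / (166766.7 − 6740) = 6740 × 166666.7 / 160026.7 ≈ 7019.66 mm.
Depth of field = Df − Dn = 7019.66 − 6481.77 ≈ 537.89 mm ≈ 0.538 m.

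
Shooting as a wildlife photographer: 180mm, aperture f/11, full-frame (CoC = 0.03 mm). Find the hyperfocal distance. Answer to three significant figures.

Hyperfocal distance H = f²/(N·c) + f = 180²/(11 × 0.03) + 180 = 32400/0.33 + 180 ≈ 98361.8 mm ≈ 98.4 m.

98.4 m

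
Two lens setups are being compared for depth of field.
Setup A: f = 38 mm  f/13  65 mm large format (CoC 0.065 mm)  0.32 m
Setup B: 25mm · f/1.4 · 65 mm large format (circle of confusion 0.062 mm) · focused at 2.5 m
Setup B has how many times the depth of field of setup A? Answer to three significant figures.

18.0

Setup A: H = 38²/(13×0.065) + 38 ≈ 1746.9 mm; DoF = Df − Dn = 383.24 − 274.67 ≈ 108.57 mm.
Setup B: H = 25²/(1.4×0.062) + 25 ≈ 7225.5 mm; DoF = Df − Dn = 3809.4 − 1860.5 ≈ 1948.9 mm.
Ratio = 1948.9 / 108.57 ≈ 18.0.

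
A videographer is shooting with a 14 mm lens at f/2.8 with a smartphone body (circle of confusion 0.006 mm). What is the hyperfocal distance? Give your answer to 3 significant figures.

Hyperfocal distance H = f²/(N·c) + f = 14²/(2.8 × 0.006) + 14 = 196/0.0168 + 14 ≈ 11680.7 mm ≈ 11.7 m.

11.7 m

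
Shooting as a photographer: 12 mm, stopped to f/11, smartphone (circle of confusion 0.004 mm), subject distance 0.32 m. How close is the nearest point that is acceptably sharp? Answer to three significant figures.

Hyperfocal distance H = f²/(N·c) + f = 12²/(11 × 0.004) + 12 = 144/0.044 + 12 ≈ 3284.7 mm ≈ 3.285 m.
Near limit Dn = s·(H − f)/(H + s − 2f) = 320 × (3284.7 − 12) / (3284.7 + 320 − 2 × 12) = 320 × 3272.7 / 3580.7 ≈ 292.47 mm.

292 mm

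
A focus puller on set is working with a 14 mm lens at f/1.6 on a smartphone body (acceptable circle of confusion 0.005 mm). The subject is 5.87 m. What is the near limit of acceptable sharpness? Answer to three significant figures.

Hyperfocal distance H = f²/(N·c) + f = 14²/(1.6 × 0.005) + 14 = 196/0.008 + 14 ≈ 24514.0 mm ≈ 24.51 m.
Near limit Dn = s·(H − f)/(H + s − 2f) = 5870 × (24514.0 − 14) / (24514.0 + 5870 − 2 × 14) = 5870 × 24500.0 / 30356.0 ≈ 4737.6 mm ≈ 4.74 m.

4.74 m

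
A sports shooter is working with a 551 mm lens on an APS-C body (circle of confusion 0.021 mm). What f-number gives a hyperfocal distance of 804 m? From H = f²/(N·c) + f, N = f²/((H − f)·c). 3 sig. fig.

Rearrange H = f²/(N·c) + f for N: N = f² / ((H − f)·c).
N = 551² / ((804000 − 551) × 0.021) = 303601 / 16872 ≈ 18.

f/18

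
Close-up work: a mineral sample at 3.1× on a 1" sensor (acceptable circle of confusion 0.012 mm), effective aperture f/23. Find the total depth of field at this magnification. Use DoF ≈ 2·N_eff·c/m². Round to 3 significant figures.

At magnification m, DoF ≈ 2·N_eff·c/m² = 2 × 23 × 0.012 / 3.1² = 0.552 / 9.61 ≈ 0.0574 mm.

0.0574 mm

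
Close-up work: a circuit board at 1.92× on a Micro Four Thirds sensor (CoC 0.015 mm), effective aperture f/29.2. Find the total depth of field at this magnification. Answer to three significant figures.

At magnification m, DoF ≈ 2·N_eff·c/m² = 2 × 29.2 × 0.015 / 1.92² = 0.876 / 3.686 ≈ 0.238 mm.

0.238 mm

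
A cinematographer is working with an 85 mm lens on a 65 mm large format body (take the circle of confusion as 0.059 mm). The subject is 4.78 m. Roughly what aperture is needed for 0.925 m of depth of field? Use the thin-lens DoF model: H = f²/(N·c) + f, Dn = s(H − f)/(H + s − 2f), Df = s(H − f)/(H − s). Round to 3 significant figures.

Write h = H − f = f²/(N·c). The thin-lens limits are Dn = s·h/(h + (s−f)) and Df = s·h/(h − (s−f)), so DoF = Df − Dn = 2·s·(s−f)·h / (h² − (s−f)²).
That is a quadratic in h: DoF·h² − 2·s·(s−f)·h − DoF·(s−f)² = 0 ⇒ h = (s−f)·(s + √(s² + DoF²)) / DoF = 4695 × (4780 + √(4780² + 925²)) / 925 = 4695 × (4780 + 4868.68) / 925 ≈ 48974 mm.
Then N = f²/(c·h) = 85² / (0.059 × 48974) = 7225 / 2889.4 ≈ 2.50.

f/2.50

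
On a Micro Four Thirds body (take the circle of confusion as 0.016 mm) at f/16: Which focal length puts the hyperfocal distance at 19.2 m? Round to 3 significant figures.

From H = f²/(N·c) + f, with f ≪ H: f ≈ √(H·N·c) = √(19200 × 16 × 0.016) = √4915.2 ≈ 70.11 mm.
Exact: f² + N·c·f − N·c·H = 0 ⇒ f = (−N·c + √((N·c)² + 4·N·c·H))/2 = (−0.256 + √19661)/2 ≈ 69.981 mm ≈ 70.0 mm.

70.0 mm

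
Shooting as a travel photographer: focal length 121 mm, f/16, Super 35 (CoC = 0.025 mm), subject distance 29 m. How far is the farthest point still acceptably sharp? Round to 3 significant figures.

137 m

Hyperfocal distance H = f²/(N·c) + f = 121²/(16 × 0.025) + 121 = 14641/0.4 + 121 ≈ 36723.5 mm ≈ 36.72 m.
Far limit Df = s·(H − f)/(H − s) = 29000 × (36723.5 − 121) / (36723.5 − 29000) = 29000 × 36602.5 / 7723.5 ≈ 137434 mm ≈ 137 m.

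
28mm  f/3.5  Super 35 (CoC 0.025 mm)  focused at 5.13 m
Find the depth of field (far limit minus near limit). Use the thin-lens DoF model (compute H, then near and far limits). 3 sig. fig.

8.65 m

Hyperfocal distance H = f²/(N·c) + f = 28²/(3.5 × 0.025) + 28 = 784/0.0875 + 28 ≈ 8988.0 mm ≈ 8.988 m.
Near limit Dn = s·(H − f)/(H + s − 2f) = 5130 × (8988.0 − 28) / (8988.0 + 5130 − 2 × 28) = 5130 × 8960.0 / 14062.0 ≈ 3268.7 mm.
Far limit Df = s·(H − f)/(H − s) = 5130 × (8988.0 − 28) / (8988.0 − 5130) = 5130 × 8960.0 / 3858.0 ≈ 11914.2 mm.
Depth of field = Df − Dn = 11914.2 − 3268.7 ≈ 8645.5 mm ≈ 8.65 m.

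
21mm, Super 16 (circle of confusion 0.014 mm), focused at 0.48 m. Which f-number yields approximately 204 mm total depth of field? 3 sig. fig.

Write h = H − f = f²/(N·c). The thin-lens limits are Dn = s·h/(h + (s−f)) and Df = s·h/(h − (s−f)), so DoF = Df − Dn = 2·s·(s−f)·h / (h² − (s−f)²).
That is a quadratic in h: DoF·h² − 2·s·(s−f)·h − DoF·(s−f)² = 0 ⇒ h = (s−f)·(s + √(s² + DoF²)) / DoF = 459 × (480 + √(480² + 204²)) / 204 = 459 × (480 + 521.552) / 204 ≈ 2253.5 mm.
Then N = f²/(c·h) = 21² / (0.014 × 2253.5) = 441 / 31.549 ≈ 14.

f/14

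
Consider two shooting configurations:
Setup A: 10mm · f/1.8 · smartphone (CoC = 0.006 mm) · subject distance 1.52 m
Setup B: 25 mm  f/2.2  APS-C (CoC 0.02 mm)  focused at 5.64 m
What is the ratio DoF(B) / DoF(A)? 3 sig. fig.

10.4

Setup A: H = 10²/(1.8×0.006) + 10 ≈ 9269.3 mm; DoF = Df − Dn = 1816.18 − 1306.87 ≈ 509.31 mm.
Setup B: H = 25²/(2.2×0.02) + 25 ≈ 14229.5 mm; DoF = Df − Dn = 9326.9 − 4042.2 ≈ 5284.7 mm.
Ratio = 5284.7 / 509.31 ≈ 10.4.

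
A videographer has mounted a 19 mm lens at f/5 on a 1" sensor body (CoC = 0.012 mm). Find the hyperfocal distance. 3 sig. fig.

6.04 m

Hyperfocal distance H = f²/(N·c) + f = 19²/(5 × 0.012) + 19 = 361/0.06 + 19 ≈ 6035.7 mm ≈ 6.04 m.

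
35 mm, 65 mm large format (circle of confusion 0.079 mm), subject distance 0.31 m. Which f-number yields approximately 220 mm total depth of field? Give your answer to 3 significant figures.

Write h = H − f = f²/(N·c). The thin-lens limits are Dn = s·h/(h + (s−f)) and Df = s·h/(h − (s−f)), so DoF = Df − Dn = 2·s·(s−f)·h / (h² − (s−f)²).
That is a quadratic in h: DoF·h² − 2·s·(s−f)·h − DoF·(s−f)² = 0 ⇒ h = (s−f)·(s + √(s² + DoF²)) / DoF = 275 × (310 + √(310² + 220²)) / 220 = 275 × (310 + 380.132) / 220 ≈ 862.66 mm.
Then N = f²/(c·h) = 35² / (0.079 × 862.66) = 1225 / 68.150 ≈ 18.

f/18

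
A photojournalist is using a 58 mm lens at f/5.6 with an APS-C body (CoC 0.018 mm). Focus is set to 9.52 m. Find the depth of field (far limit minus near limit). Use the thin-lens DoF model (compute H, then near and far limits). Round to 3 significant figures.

Hyperfocal distance H = f²/(N·c) + f = 58²/(5.6 × 0.018) + 58 = 3364/0.1008 + 58 ≈ 33431.0 mm ≈ 33.43 m.
Near limit Dn = s·(H − f)/(H + s − 2f) = 9520 × (33431.0 − 58) / (33431.0 + 9520 − 2 × 58) = 9520 × 33373.0 / 42835.0 ≈ 7417.1 mm.
Far limit Df = s·(H − f)/(H − s) = 9520 × (33431.0 − 58) / (33431.0 − 9520) = 9520 × 33373.0 / 23911.0 ≈ 13287.2 mm.
Depth of field = Df − Dn = 13287.2 − 7417.1 ≈ 5870.1 mm ≈ 5.87 m.

5.87 m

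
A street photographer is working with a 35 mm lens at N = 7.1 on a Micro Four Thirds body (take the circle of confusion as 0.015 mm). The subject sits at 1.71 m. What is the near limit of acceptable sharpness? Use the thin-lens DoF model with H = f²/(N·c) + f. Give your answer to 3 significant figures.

1.49 m

Hyperfocal distance H = f²/(N·c) + f = 35²/(7.1 × 0.015) + 35 = 1225/0.1065 + 35 ≈ 11537.3 mm ≈ 11.54 m.
Near limit Dn = s·(H − f)/(H + s − 2f) = 1710 × (11537.3 − 35) / (11537.3 + 1710 − 2 × 35) = 1710 × 11502.3 / 13177.3 ≈ 1492.6 mm ≈ 1.49 m.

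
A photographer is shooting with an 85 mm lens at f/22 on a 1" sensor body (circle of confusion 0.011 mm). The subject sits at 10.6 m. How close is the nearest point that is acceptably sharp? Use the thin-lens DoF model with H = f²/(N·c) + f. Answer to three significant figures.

7.84 m

Hyperfocal distance H = f²/(N·c) + f = 85²/(22 × 0.011) + 85 = 7225/0.242 + 85 ≈ 29940.4 mm ≈ 29.94 m.
Near limit Dn = s·(H − f)/(H + s − 2f) = 10600 × (29940.4 − 85) / (29940.4 + 10600 − 2 × 85) = 10600 × 29855.4 / 40370.4 ≈ 7839.1 mm ≈ 7.84 m.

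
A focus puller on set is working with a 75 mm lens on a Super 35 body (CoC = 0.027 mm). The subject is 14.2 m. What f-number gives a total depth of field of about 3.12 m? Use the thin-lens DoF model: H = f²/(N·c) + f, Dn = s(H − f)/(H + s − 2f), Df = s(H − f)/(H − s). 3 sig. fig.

Write h = H − f = f²/(N·c). The thin-lens limits are Dn = s·h/(h + (s−f)) and Df = s·h/(h − (s−f)), so DoF = Df − Dn = 2·s·(s−f)·h / (h² − (s−f)²).
That is a quadratic in h: DoF·h² − 2·s·(s−f)·h − DoF·(s−f)² = 0 ⇒ h = (s−f)·(s + √(s² + DoF²)) / DoF = 14125 × (14200 + √(14200² + 3120²)) / 3120 = 14125 × (14200 + 14538.7) / 3120 ≈ 130107 mm.
Then N = f²/(c·h) = 75² / (0.027 × 130107) = 5625 / 3512.9 ≈ 1.60.

f/1.60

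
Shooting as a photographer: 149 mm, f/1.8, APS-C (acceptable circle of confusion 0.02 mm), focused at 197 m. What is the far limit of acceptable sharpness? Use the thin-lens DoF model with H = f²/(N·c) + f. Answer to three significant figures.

289 m

Hyperfocal distance H = f²/(N·c) + f = 149²/(1.8 × 0.02) + 149 = 22201/0.036 + 149 ≈ 616843.4 mm ≈ 616.8 m.
Far limit Df = s·(H − f)/(H − s) = 197000 × (616843.4 − 149) / (616843.4 − 197000) = 197000 × 616694.4 / 419843.4 ≈ 289367 mm ≈ 289 m.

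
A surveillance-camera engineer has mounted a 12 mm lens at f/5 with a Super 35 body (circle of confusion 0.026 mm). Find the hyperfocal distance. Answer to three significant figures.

Hyperfocal distance H = f²/(N·c) + f = 12²/(5 × 0.026) + 12 = 144/0.13 + 12 ≈ 1119.7 mm ≈ 1.12 m.

1.12 m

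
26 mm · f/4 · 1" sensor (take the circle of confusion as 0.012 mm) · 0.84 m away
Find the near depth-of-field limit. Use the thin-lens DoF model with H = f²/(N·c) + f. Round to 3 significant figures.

0.794 m

Hyperfocal distance H = f²/(N·c) + f = 26²/(4 × 0.012) + 26 = 676/0.048 + 26 ≈ 14109.3 mm ≈ 14.11 m.
Near limit Dn = s·(H − f)/(H + s − 2f) = 840 × (14109.3 − 26) / (14109.3 + 840 − 2 × 26) = 840 × 14083.3 / 14897.3 ≈ 794.10 mm ≈ 0.794 m.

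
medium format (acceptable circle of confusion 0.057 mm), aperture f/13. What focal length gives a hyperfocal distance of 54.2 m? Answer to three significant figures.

200 mm

From H = f²/(N·c) + f, with f ≪ H: f ≈ √(H·N·c) = √(54200 × 13 × 0.057) = √40162 ≈ 200.4 mm.
The +f correction barely moves this — solving exactly, f² + N·c·f − N·c·H = 0 ⇒ f = (−N·c + √((N·c)² + 4·N·c·H))/2 = (−0.741 + √160649)/2 ≈ 200.03 mm, so f ≈ 200 mm.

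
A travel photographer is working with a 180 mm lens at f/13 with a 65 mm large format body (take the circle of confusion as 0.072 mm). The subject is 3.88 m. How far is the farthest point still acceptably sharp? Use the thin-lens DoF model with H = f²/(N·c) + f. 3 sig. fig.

Hyperfocal distance H = f²/(N·c) + f = 180²/(13 × 0.072) + 180 = 32400/0.936 + 180 ≈ 34795.4 mm ≈ 34.80 m.
Far limit Df = s·(H − f)/(H − s) = 3880 × (34795.4 − 180) / (34795.4 − 3880) = 3880 × 34615.4 / 30915.4 ≈ 4344.4 mm ≈ 4.34 m.

4.34 m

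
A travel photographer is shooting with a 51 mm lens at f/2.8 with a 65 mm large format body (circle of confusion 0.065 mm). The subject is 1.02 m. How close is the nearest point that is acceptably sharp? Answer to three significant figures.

Hyperfocal distance H = f²/(N·c) + f = 51²/(2.8 × 0.065) + 51 = 2601/0.182 + 51 ≈ 14342.2 mm ≈ 14.34 m.
Near limit Dn = s·(H − f)/(H + s − 2f) = 1020 × (14342.2 − 51) / (14342.2 + 1020 − 2 × 51) = 1020 × 14291.2 / 15260.2 ≈ 955.23 mm ≈ 0.955 m.

0.955 m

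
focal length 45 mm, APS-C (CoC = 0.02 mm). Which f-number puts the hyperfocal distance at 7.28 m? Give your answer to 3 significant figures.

Rearrange H = f²/(N·c) + f for N: N = f² / ((H − f)·c).
N = 45² / ((7280 − 45) × 0.02) = 2025 / 144.7 ≈ 14.

f/14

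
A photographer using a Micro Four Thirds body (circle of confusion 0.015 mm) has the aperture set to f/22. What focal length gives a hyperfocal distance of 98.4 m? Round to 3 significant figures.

180 mm

From H = f²/(N·c) + f, with f ≪ H: f ≈ √(H·N·c) = √(98400 × 22 × 0.015) = √32472 ≈ 180.2 mm.
The +f correction barely moves this — solving exactly, f² + N·c·f − N·c·H = 0 ⇒ f = (−N·c + √((N·c)² + 4·N·c·H))/2 = (−0.33 + √129888)/2 ≈ 180.03 mm, so f ≈ 180 mm.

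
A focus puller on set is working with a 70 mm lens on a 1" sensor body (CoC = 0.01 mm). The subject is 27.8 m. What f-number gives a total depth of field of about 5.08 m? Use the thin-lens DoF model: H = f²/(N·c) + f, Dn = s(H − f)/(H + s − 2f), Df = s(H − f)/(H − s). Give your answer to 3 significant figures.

Write h = H − f = f²/(N·c). The thin-lens limits are Dn = s·h/(h + (s−f)) and Df = s·h/(h − (s−f)), so DoF = Df − Dn = 2·s·(s−f)·h / (h² − (s−f)²).
That is a quadratic in h: DoF·h² − 2·s·(s−f)·h − DoF·(s−f)² = 0 ⇒ h = (s−f)·(s + √(s² + DoF²)) / DoF = 27730 × (27800 + √(27800² + 5080²)) / 5080 = 27730 × (27800 + 28260.3) / 5080 ≈ 306014 mm.
Then N = f²/(c·h) = 70² / (0.01 × 306014) = 4900 / 3060.1 ≈ 1.60.

f/1.60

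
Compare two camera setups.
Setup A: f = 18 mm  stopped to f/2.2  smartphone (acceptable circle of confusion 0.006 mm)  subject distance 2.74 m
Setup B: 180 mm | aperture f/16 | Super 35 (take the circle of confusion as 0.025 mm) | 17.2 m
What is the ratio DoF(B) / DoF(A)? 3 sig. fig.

Setup A: H = 18²/(2.2×0.006) + 18 ≈ 24563.5 mm; DoF = Df − Dn = 3081.76 − 2466.48 ≈ 615.28 mm.
Setup B: H = 180²/(16×0.025) + 180 ≈ 81180.0 mm; DoF = Df − Dn = 21775.6 − 14213.4 ≈ 7562.2 mm.
Ratio = 7562.2 / 615.28 ≈ 12.3.

12.3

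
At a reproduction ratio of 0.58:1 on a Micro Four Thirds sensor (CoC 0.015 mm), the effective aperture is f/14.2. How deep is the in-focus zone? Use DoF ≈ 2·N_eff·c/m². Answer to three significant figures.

At magnification m, DoF ≈ 2·N_eff·c/m² = 2 × 14.2 × 0.015 / 0.58² = 0.426 / 0.3364 ≈ 1.27 mm.

1.27 mm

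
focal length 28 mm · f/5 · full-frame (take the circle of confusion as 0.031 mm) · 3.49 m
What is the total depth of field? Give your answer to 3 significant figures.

Hyperfocal distance H = f²/(N·c) + f = 28²/(5 × 0.031) + 28 = 784/0.155 + 28 ≈ 5086.1 mm ≈ 5.086 m.
Near limit Dn = s·(H − f)/(H + s − 2f) = 3490 × (5086.1 − 28) / (5086.1 + 3490 − 2 × 28) = 3490 × 5058.1 / 8520.1 ≈ 2071.9 mm.
Far limit Df = s·(H − f)/(H − s) = 3490 × (5086.1 − 28) / (5086.1 − 3490) = 3490 × 5058.1 / 1596.1 ≈ 11060.1 mm.
Depth of field = Df − Dn = 11060.1 − 2071.9 ≈ 8988.2 mm ≈ 8.99 m.

8.99 m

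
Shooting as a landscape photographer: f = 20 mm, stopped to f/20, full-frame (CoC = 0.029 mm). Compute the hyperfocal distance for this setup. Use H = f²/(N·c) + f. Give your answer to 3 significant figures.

0.710 m

Hyperfocal distance H = f²/(N·c) + f = 20²/(20 × 0.029) + 20 = 400/0.58 + 20 ≈ 709.7 mm ≈ 0.710 m.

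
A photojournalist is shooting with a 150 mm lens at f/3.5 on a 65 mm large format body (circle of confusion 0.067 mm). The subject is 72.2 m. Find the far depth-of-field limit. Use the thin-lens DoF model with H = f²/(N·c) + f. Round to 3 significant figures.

Hyperfocal distance H = f²/(N·c) + f = 150²/(3.5 × 0.067) + 150 = 22500/0.2345 + 150 ≈ 96098.8 mm ≈ 96.10 m.
Far limit Df = s·(H − f)/(H − s) = 72200 × (96098.8 − 150) / (96098.8 − 72200) = 72200 × 95948.8 / 23898.8 ≈ 289868 mm ≈ 290 m.

290 m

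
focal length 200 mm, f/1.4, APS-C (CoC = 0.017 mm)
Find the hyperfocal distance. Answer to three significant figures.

Hyperfocal distance H = f²/(N·c) + f = 200²/(1.4 × 0.017) + 200 = 40000/0.0238 + 200 ≈ 1680872.3 mm ≈ 1680 m.

1680 m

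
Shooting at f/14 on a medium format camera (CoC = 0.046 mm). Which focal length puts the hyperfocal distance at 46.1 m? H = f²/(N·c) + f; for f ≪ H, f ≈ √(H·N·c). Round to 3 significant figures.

172 mm

From H = f²/(N·c) + f, with f ≪ H: f ≈ √(H·N·c) = √(46100 × 14 × 0.046) = √29688 ≈ 172.3 mm.
The +f correction barely moves this — solving exactly, f² + N·c·f − N·c·H = 0 ⇒ f = (−N·c + √((N·c)² + 4·N·c·H))/2 = (−0.644 + √118754)/2 ≈ 171.98 mm, so f ≈ 172 mm.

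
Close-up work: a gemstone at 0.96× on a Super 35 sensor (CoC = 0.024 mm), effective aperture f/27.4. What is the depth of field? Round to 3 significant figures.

1.43 mm

At magnification m, DoF ≈ 2·N_eff·c/m² = 2 × 27.4 × 0.024 / 0.96² = 1.315 / 0.9216 ≈ 1.43 mm.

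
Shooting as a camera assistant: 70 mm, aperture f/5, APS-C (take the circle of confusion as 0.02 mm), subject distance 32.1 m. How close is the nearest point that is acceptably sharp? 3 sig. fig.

19.4 m

Hyperfocal distance H = f²/(N·c) + f = 70²/(5 × 0.02) + 70 = 4900/0.1 + 70 ≈ 49070.0 mm ≈ 49.07 m.
Near limit Dn = s·(H − f)/(H + s − 2f) = 32100 × (49070.0 − 70) / (49070.0 + 32100 − 2 × 70) = 32100 × 49000.0 / 81030.0 ≈ 19411 mm ≈ 19.4 m.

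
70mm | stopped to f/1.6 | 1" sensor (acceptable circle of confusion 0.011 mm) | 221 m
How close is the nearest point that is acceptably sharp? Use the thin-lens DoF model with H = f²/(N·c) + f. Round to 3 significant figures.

Hyperfocal distance H = f²/(N·c) + f = 70²/(1.6 × 0.011) + 70 = 4900/0.0176 + 70 ≈ 278479.1 mm ≈ 278.5 m.
Near limit Dn = s·(H − f)/(H + s − 2f) = 221000 × (278479.1 − 70) / (278479.1 + 221000 − 2 × 70) = 221000 × 278409.1 / 499339.1 ≈ 123220 mm ≈ 123 m.

123 m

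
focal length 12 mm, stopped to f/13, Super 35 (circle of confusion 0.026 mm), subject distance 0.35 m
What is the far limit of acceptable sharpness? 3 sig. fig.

1.69 m

Hyperfocal distance H = f²/(N·c) + f = 12²/(13 × 0.026) + 12 = 144/0.338 + 12 ≈ 438.0 mm ≈ 0.438 m.
Far limit Df = s·(H − f)/(H − s) = 350 × (438.0 − 12) / (438.0 − 350) = 350 × 426.0 / 88.0 ≈ 1693.8 mm ≈ 1.69 m.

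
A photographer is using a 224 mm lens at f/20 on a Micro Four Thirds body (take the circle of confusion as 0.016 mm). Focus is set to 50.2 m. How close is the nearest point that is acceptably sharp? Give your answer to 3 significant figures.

Hyperfocal distance H = f²/(N·c) + f = 224²/(20 × 0.016) + 224 = 50176/0.32 + 224 ≈ 157024.0 mm ≈ 157.0 m.
Near limit Dn = s·(H − f)/(H + s − 2f) = 50200 × (157024.0 − 224) / (157024.0 + 50200 − 2 × 224) = 50200 × 156800.0 / 206776.0 ≈ 38067 mm ≈ 38.1 m.

38.1 m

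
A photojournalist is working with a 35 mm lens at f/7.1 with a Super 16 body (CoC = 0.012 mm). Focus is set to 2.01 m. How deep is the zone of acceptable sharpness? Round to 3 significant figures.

0.563 m

Hyperfocal distance H = f²/(N·c) + f = 35²/(7.1 × 0.012) + 35 = 1225/0.0852 + 35 ≈ 14412.9 mm ≈ 14.41 m.
Near limit Dn = s·(H − f)/(H + s − 2f) = 2010 × (14412.9 − 35) / (14412.9 + 2010 − 2 × 35) = 2010 × 14377.9 / 16352.9 ≈ 1767.25 mm.
Far limit Df = s·(H − f)/(H − s) = 2010 × (14412.9 − 35) / (14412.9 − 2010) = 2010 × 14377.9 / 12402.9 ≈ 2330.07 mm.
Depth of field = Df − Dn = 2330.07 − 1767.25 ≈ 562.82 mm ≈ 0.563 m.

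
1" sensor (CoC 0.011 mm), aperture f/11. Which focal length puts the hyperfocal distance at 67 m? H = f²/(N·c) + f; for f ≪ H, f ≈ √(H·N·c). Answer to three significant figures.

90.0 mm

From H = f²/(N·c) + f, with f ≪ H: f ≈ √(H·N·c) = √(67000 × 11 × 0.011) = √8107.0 ≈ 90.04 mm.
The +f correction barely moves this — solving exactly, f² + N·c·f − N·c·H = 0 ⇒ f = (−N·c + √((N·c)² + 4·N·c·H))/2 = (−0.121 + √32428)/2 ≈ 89.978 mm, so f ≈ 90.0 mm.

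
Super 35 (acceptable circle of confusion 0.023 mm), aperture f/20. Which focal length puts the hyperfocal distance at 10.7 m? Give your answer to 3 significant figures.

From H = f²/(N·c) + f, with f ≪ H: f ≈ √(H·N·c) = √(10700 × 20 × 0.023) = √4922.0 ≈ 70.16 mm.
Exact: f² + N·c·f − N·c·H = 0 ⇒ f = (−N·c + √((N·c)² + 4·N·c·H))/2 = (−0.46 + √19688)/2 ≈ 69.927 mm ≈ 69.9 mm.

69.9 mm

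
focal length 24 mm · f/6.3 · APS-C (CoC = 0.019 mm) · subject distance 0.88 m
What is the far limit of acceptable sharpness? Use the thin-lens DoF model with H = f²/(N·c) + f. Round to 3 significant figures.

Hyperfocal distance H = f²/(N·c) + f = 24²/(6.3 × 0.019) + 24 = 576/0.1197 + 24 ≈ 4836.0 mm ≈ 4.836 m.
Far limit Df = s·(H − f)/(H − s) = 880 × (4836.0 − 24) / (4836.0 − 880) = 880 × 4812.0 / 3956.0 ≈ 1070.4 mm ≈ 1.07 m.

1.07 m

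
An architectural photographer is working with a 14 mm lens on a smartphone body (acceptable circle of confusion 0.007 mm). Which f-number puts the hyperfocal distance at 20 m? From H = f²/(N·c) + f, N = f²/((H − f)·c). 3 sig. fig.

Rearrange H = f²/(N·c) + f for N: N = f² / ((H − f)·c).
N = 14² / ((20000 − 14) × 0.007) = 196 / 139.9 ≈ 1.40.

f/1.40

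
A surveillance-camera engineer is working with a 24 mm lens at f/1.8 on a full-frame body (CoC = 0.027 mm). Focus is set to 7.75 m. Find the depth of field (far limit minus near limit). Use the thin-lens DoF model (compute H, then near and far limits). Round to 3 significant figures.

17.6 m

Hyperfocal distance H = f²/(N·c) + f = 24²/(1.8 × 0.027) + 24 = 576/0.0486 + 24 ≈ 11875.9 mm ≈ 11.88 m.
Near limit Dn = s·(H − f)/(H + s − 2f) = 7750 × (11875.9 − 24) / (11875.9 + 7750 − 2 × 24) = 7750 × 11851.9 / 19577.9 ≈ 4692 mm.
Far limit Df = s·(H − f)/(H − s) = 7750 × (11875.9 − 24) / (11875.9 − 7750) = 7750 × 11851.9 / 4125.9 ≈ 22263 mm.
Depth of field = Df − Dn = 22263 − 4692 ≈ 17571 mm ≈ 17.6 m.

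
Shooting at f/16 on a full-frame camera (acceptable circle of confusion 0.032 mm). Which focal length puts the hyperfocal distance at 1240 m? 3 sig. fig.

797 mm

From H = f²/(N·c) + f, with f ≪ H: f ≈ √(H·N·c) = √(1240000 × 16 × 0.032) = √634880 ≈ 796.8 mm.
The +f correction barely moves this — solving exactly, f² + N·c·f − N·c·H = 0 ⇒ f = (−N·c + √((N·c)² + 4·N·c·H))/2 = (−0.512 + √2539520)/2 ≈ 796.54 mm, so f ≈ 797 mm.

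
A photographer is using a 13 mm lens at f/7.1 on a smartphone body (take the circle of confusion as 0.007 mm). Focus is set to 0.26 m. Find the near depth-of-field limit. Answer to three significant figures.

Hyperfocal distance H = f²/(N·c) + f = 13²/(7.1 × 0.007) + 13 = 169/0.0497 + 13 ≈ 3413.4 mm ≈ 3.413 m.
Near limit Dn = s·(H − f)/(H + s − 2f) = 260 × (3413.4 − 13) / (3413.4 + 260 − 2 × 13) = 260 × 3400.4 / 3647.4 ≈ 242.39 mm.

242 mm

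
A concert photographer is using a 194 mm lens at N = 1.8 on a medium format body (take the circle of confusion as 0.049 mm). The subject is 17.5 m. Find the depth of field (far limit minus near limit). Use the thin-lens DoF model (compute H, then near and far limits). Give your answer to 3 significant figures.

1.42 m

Hyperfocal distance H = f²/(N·c) + f = 194²/(1.8 × 0.049) + 194 = 37636/0.0882 + 194 ≈ 426906.0 mm ≈ 426.9 m.
Near limit Dn = s·(H − f)/(H + s − 2f) = 17500 × (426906.0 − 194) / (426906.0 + 17500 − 2 × 194) = 17500 × 426712.0 / 444018.0 ≈ 16817.9 mm.
Far limit Df = s·(H − f)/(H − s) = 17500 × (426906.0 − 194) / (426906.0 − 17500) = 17500 × 426712.0 / 409406.0 ≈ 18239.7 mm.
Depth of field = Df − Dn = 18239.7 − 16817.9 ≈ 1421.8 mm ≈ 1.42 m.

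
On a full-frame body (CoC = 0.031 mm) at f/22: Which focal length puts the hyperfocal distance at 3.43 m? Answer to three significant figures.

From H = f²/(N·c) + f, with f ≪ H: f ≈ √(H·N·c) = √(3430 × 22 × 0.031) = √2339.3 ≈ 48.37 mm.
Exact: f² + N·c·f − N·c·H = 0 ⇒ f = (−N·c + √((N·c)² + 4·N·c·H))/2 = (−0.682 + √9357.5)/2 ≈ 48.026 mm ≈ 48.0 mm.

48.0 mm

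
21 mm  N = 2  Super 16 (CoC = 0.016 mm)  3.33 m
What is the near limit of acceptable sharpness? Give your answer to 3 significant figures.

2.69 m

Hyperfocal distance H = f²/(N·c) + f = 21²/(2 × 0.016) + 21 = 441/0.032 + 21 ≈ 13802.2 mm ≈ 13.80 m.
Near limit Dn = s·(H − f)/(H + s − 2f) = 3330 × (13802.2 − 21) / (13802.2 + 3330 − 2 × 21) = 3330 × 13781.2 / 17090.2 ≈ 2685.2 mm ≈ 2.69 m.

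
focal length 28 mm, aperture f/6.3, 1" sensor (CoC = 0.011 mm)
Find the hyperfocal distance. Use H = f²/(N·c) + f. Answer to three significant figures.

Hyperfocal distance H = f²/(N·c) + f = 28²/(6.3 × 0.011) + 28 = 784/0.0693 + 28 ≈ 11341.1 mm ≈ 11.3 m.

11.3 m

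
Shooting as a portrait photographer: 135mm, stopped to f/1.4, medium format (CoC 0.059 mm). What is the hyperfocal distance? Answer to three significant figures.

Hyperfocal distance H = f²/(N·c) + f = 135²/(1.4 × 0.059) + 135 = 18225/0.0826 + 135 ≈ 220776.6 mm ≈ 221 m.

221 m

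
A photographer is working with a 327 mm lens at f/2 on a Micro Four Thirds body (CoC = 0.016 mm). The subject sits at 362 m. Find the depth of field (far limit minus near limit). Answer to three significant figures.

79.3 m

Hyperfocal distance H = f²/(N·c) + f = 327²/(2 × 0.016) + 327 = 106929/0.032 + 327 ≈ 3341858.2 mm ≈ 3342 m.
Near limit Dn = s·(H − f)/(H + s − 2f) = 362000 × (3341858.2 − 327) / (3341858.2 + 362000 − 2 × 327) = 362000 × 3341531.2 / 3703204.2 ≈ 326645 mm.
Far limit Df = s·(H − f)/(H − s) = 362000 × (3341858.2 − 327) / (3341858.2 − 362000) = 362000 × 3341531.2 / 2979858.2 ≈ 405937 mm.
Depth of field = Df − Dn = 405937 − 326645 ≈ 79292 mm ≈ 79.3 m.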